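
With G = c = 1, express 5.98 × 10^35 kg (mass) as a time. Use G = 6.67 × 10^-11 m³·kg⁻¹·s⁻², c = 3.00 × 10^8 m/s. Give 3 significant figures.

Mass → time via G/c³.
5.98 × 10^35 kg × (G/c³) = 1.48 s

1.48 s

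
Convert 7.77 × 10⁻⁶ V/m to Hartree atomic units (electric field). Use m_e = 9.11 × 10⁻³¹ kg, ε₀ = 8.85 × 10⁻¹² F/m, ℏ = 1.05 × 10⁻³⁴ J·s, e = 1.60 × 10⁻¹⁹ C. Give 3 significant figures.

1.49 × 10⁻¹⁷

atomic unit of electric field: E_au = E_h/(e a₀) = m_e²e⁵/((4πε₀)³ℏ⁴) = 5.20 × 10¹¹ V/m.
7.77 × 10⁻⁶ / 5.20 × 10¹¹ = 1.49 × 10⁻¹⁷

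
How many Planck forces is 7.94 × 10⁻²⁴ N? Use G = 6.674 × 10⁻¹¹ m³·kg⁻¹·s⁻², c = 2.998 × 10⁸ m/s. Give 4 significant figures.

6.560 × 10⁻⁶⁸

Planck force: F_P = c⁴/G = 1.210 × 10⁴⁴ N.
7.94 × 10⁻²⁴ / 1.210 × 10⁴⁴ = 6.560 × 10⁻⁶⁸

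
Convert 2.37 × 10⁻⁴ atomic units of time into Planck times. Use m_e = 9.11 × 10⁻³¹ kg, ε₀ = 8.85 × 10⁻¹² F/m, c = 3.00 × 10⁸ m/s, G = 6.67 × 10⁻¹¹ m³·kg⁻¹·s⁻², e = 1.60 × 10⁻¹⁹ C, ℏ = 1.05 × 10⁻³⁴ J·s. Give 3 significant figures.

atomic unit of time: τ_au = (4πε₀)²ℏ³/(m_e e⁴) = 2.40 × 10⁻¹⁷ s
Planck time: t_P = √(ℏG/c⁵) = 5.37 × 10⁻⁴⁴ s
2.37 × 10⁻⁴ × 2.40 × 10⁻¹⁷ / 5.37 × 10⁻⁴⁴ = 1.06 × 10²³

1.06 × 10²³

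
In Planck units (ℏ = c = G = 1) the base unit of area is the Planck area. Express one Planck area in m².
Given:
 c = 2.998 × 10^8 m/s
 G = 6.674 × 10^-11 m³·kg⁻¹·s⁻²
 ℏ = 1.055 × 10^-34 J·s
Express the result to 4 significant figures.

2.613 × 10^-70 m²

A_P = ℏG/c³
  = 7.041 × 10^-45 / 2.695 × 10^25
  = 2.613 × 10^-70 m²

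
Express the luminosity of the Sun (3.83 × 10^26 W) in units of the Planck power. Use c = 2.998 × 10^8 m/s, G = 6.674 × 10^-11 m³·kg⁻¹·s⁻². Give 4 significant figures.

Planck power: P_P = c⁵/G = 3.629 × 10^52 W.
3.83 × 10^26 / 3.629 × 10^52 = 1.055 × 10^-26

1.055 × 10^-26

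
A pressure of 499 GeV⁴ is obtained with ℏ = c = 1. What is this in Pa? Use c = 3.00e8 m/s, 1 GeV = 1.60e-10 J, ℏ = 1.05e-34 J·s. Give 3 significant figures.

1.05e40 Pa

Pressure is [E]/[L]³ = [E]⁴/(ℏc)³.
1 GeV⁴ → 1/(ℏc)³ × (1 GeV in J)⁴ = 2.10e37 Pa.
Result: 499 × 2.10e37 = 1.05e40 Pa.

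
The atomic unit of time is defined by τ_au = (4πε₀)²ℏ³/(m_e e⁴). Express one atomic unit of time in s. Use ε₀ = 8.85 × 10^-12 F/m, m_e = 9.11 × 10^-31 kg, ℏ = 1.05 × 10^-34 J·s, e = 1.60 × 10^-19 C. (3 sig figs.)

2.40 × 10^-17 s

τ_au = (4πε₀)²ℏ³/(m_e e⁴)
E_h = 4.38 × 10^-18 J
ℏ/E_h = 2.40 × 10^-17 s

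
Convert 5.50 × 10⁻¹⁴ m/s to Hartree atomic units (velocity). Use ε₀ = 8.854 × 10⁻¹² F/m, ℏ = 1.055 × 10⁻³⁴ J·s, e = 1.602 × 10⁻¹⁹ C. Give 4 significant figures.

atomic unit of velocity: v_au = e²/(4πε₀ℏ) = 2.186 × 10⁶ m/s.
5.50 × 10⁻¹⁴ / 2.186 × 10⁶ = 2.516 × 10⁻²⁰

2.516 × 10⁻²⁰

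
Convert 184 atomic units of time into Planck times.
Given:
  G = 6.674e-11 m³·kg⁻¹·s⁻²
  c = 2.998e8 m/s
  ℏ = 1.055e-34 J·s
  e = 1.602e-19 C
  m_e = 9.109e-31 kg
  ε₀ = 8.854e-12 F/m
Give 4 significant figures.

8.268e28

atomic unit of time: τ_au = (4πε₀)²ℏ³/(m_e e⁴) = 2.423e-17 s
Planck time: t_P = √(ℏG/c⁵) = 5.392e-44 s
184 × 2.423e-17 / 5.392e-44 = 8.268e28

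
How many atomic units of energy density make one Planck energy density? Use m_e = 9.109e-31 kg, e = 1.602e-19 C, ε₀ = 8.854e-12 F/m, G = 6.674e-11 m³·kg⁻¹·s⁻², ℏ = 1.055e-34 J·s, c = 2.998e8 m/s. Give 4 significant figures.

1.581e100

Planck energy density: u_P = c⁷/(ℏG²) = 4.632e113 J/m³
atomic unit of energy density: u_au = E_h/a₀³ = m_e⁴e¹⁰/((4πε₀)⁵ℏ⁸) = 2.929e13 J/m³
ratio = 4.632e113 / 2.929e13 = 1.581e100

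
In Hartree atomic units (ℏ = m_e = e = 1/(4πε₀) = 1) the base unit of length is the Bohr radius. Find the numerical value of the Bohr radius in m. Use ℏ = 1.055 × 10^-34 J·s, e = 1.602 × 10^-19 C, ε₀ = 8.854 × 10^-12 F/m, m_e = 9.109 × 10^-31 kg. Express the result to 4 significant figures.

5.297 × 10^-11 m

a₀ = 4πε₀ℏ²/(m_e e²)
  = 1.238 × 10^-78 / 2.338 × 10^-68
  = 5.297 × 10^-11 m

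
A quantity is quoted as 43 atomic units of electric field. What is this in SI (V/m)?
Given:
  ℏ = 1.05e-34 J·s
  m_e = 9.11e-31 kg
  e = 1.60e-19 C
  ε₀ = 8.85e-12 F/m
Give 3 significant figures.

2.24e13 V/m

One atomic unit of electric field: E_au = E_h/(e a₀) = m_e²e⁵/((4πε₀)³ℏ⁴) = 5.20e11 V/m.
43 × 5.20e11 V/m = 2.24e13 V/m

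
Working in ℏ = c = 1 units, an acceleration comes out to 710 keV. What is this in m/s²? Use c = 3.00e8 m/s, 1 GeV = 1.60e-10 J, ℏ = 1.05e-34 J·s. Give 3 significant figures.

Acceleration is [L]/[T]² = c·[E]/ℏ.
1 GeV → c/ℏ × (1 GeV in J) = 4.57e32 m/s².
Convert the energy scale: 710 keV = 7.10e-4 GeV.
Result: 7.10e-4 × 4.57e32 = 3.25e29 m/s².

3.25e29 m/s²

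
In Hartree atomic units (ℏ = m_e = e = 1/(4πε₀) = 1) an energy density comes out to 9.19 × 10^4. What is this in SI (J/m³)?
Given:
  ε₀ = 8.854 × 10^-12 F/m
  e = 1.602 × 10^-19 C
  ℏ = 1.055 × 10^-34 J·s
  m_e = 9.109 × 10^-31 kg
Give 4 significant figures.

2.692 × 10^18 J/m³

One atomic unit of energy density: u_au = E_h/a₀³ = m_e⁴e¹⁰/((4πε₀)⁵ℏ⁸) = 2.929 × 10^13 J/m³.
9.19 × 10^4 × 2.929 × 10^13 J/m³ = 2.692 × 10^18 J/m³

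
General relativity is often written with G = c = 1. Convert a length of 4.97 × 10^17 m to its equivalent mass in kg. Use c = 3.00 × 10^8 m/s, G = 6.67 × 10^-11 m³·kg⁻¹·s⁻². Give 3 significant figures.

6.71 × 10^44 kg

Length → mass via c²/G.
4.97 × 10^17 m × (c²/G) = 6.71 × 10^44 kg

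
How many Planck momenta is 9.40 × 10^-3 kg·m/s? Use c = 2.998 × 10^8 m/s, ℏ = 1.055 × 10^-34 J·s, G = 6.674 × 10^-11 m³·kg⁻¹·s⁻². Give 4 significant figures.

Planck momentum: p_P = √(ℏc³/G) = 6.527 kg·m/s.
9.40 × 10^-3 / 6.527 = 1.440 × 10^-3

1.440 × 10^-3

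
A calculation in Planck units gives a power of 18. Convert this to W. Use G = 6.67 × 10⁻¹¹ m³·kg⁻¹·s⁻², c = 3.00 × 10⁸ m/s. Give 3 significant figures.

One Planck power: P_P = c⁵/G = 3.64 × 10⁵² W.
18 × 3.64 × 10⁵² W = 6.56 × 10⁵³ W

6.56 × 10⁵³ W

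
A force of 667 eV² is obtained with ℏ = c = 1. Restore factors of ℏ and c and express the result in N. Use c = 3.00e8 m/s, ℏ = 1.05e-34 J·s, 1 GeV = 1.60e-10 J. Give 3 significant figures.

5.42e-10 N

Force is [E]/[L] = [E]²/(ℏc); restore (ℏc)⁻¹.
1 GeV² → 1/(ℏc) × (1 GeV in J)² = 8.13e5 N.
Convert the energy scale: 667 eV² = 6.67e-16 GeV².
Result: 6.67e-16 × 8.13e5 = 5.42e-10 N.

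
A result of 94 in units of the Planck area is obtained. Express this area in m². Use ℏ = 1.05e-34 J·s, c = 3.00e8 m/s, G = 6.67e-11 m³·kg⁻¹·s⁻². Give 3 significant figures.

One Planck area: A_P = ℏG/c³ = 2.59e-70 m².
94 × 2.59e-70 m² = 2.44e-68 m²

2.44e-68 m²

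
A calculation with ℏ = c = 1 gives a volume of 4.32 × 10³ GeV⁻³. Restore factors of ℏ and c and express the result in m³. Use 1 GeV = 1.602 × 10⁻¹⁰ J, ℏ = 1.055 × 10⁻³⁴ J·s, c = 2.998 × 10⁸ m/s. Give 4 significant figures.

Volume is [L]³ = [E]⁻³·(ℏc)³.
1 GeV⁻³ → (ℏc)³ × (1 GeV in J)⁻³ = 7.696 × 10⁻⁴⁸ m³.
Result: 4.32 × 10³ × 7.696 × 10⁻⁴⁸ = 3.325 × 10⁻⁴⁴ m³.

3.325 × 10⁻⁴⁴ m³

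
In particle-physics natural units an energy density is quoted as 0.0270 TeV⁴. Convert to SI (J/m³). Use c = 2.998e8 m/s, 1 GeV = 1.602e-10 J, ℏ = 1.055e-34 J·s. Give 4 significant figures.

5.620e47 J/m³

[E]/[L]³ = [E]⁴/(ℏc)³; restore (ℏc)⁻³.
1 GeV⁴ → 1/(ℏc)³ × (1 GeV in J)⁴ = 2.082e37 J/m³.
Convert the energy scale: 0.0270 TeV⁴ = 2.70e10 GeV⁴.
Result: 2.70e10 × 2.082e37 = 5.620e47 J/m³.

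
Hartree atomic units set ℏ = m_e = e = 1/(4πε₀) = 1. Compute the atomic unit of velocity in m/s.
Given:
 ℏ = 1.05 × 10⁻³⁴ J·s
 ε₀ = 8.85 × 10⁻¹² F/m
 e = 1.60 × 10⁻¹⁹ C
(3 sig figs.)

From ℏ = m_e = e = 1/(4πε₀) = 1 the velocity scale is v_au = e²/(4πε₀ℏ).
  = 2.56 × 10⁻³⁸ / 1.17 × 10⁻⁴⁴
  = 2.19 × 10⁶ m/s

2.19 × 10⁶ m/s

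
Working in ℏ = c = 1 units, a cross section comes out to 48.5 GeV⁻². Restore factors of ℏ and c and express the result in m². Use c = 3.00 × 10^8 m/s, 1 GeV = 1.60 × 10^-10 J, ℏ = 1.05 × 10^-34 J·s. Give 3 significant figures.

Area is [L]² = [E]⁻²·(ℏc)²; restore (ℏc)².
1 GeV⁻² → (ℏc)² × (1 GeV in J)⁻² = 3.88 × 10^-32 m².
Result: 48.5 × 3.88 × 10^-32 = 1.88 × 10^-30 m².

1.88 × 10^-30 m²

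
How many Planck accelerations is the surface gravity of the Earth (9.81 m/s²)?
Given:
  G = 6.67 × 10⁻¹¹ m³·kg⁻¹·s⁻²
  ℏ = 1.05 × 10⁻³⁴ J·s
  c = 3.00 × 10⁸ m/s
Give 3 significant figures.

1.76 × 10⁻⁵¹

Planck acceleration: a_P = √(c⁷/(ℏG)) = 5.59 × 10⁵¹ m/s².
9.81 / 5.59 × 10⁵¹ = 1.76 × 10⁻⁵¹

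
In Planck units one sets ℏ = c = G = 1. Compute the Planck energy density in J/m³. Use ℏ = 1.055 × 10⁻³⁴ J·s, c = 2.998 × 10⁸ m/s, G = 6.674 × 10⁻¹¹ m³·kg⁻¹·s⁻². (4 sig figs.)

u_P = c⁷/(ℏG²)
  = 2.177 × 10⁵⁹ / 4.699 × 10⁻⁵⁵
  = 4.632 × 10¹¹³ J/m³

4.632 × 10¹¹³ J/m³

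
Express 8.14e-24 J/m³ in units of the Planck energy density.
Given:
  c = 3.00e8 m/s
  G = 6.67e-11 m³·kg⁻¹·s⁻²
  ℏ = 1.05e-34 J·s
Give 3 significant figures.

1.74e-137

Planck energy density: u_P = c⁷/(ℏG²) = 4.68e113 J/m³.
8.14e-24 / 4.68e113 = 1.74e-137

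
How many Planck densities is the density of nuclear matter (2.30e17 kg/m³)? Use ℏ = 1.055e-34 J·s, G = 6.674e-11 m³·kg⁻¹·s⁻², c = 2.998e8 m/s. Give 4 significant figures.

4.463e-80

Planck density: ρ_P = c⁵/(ℏG²) = 5.154e96 kg/m³.
2.30e17 / 5.154e96 = 4.463e-80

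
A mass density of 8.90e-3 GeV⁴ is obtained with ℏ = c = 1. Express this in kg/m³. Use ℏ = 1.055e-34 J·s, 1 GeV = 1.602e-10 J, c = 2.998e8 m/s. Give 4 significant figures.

Mass density is [E]/(c²[L]³) = [E]⁴/(ℏ³c⁵).
1 GeV⁴ → 1/(ℏ³c⁵) × (1 GeV in J)⁴ = 2.316e20 kg/m³.
Result: 8.90e-3 × 2.316e20 = 2.061e18 kg/m³.

2.061e18 kg/m³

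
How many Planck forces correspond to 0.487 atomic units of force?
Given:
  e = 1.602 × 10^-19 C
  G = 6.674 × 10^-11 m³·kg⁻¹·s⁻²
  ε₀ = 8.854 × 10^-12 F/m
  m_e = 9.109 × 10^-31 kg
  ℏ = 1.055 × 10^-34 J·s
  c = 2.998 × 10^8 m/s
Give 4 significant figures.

3.307 × 10^-52

atomic unit of force: F_au = E_h/a₀ = m_e²e⁶/((4πε₀)³ℏ⁴) = 8.220 × 10^-8 N
Planck force: F_P = c⁴/G = 1.210 × 10^44 N
0.487 × 8.220 × 10^-8 / 1.210 × 10^44 = 3.307 × 10^-52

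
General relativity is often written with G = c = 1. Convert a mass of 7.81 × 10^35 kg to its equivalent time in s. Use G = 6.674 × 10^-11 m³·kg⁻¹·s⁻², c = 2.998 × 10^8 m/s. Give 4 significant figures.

Mass → time via G/c³.
7.81 × 10^35 kg × (G/c³) = 1.934 s

1.934 s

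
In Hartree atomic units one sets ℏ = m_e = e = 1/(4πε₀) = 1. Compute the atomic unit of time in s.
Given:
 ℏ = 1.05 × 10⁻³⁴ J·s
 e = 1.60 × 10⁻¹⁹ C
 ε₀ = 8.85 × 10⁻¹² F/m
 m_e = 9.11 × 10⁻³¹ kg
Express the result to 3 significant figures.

2.40 × 10⁻¹⁷ s

τ_au = (4πε₀)²ℏ³/(m_e e⁴)
E_h = 4.38 × 10⁻¹⁸ J
ℏ/E_h = 2.40 × 10⁻¹⁷ s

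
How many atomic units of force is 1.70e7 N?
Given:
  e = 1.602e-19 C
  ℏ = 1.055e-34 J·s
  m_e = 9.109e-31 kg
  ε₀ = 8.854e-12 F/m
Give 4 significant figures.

atomic unit of force: F_au = E_h/a₀ = m_e²e⁶/((4πε₀)³ℏ⁴) = 8.220e-8 N.
1.70e7 / 8.220e-8 = 2.068e14

2.068e14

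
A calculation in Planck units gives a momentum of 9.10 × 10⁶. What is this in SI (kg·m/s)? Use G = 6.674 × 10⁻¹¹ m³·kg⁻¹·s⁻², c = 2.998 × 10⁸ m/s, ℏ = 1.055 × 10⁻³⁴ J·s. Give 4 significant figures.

5.939 × 10⁷ kg·m/s

One Planck momentum: p_P = √(ℏc³/G) = 6.527 kg·m/s.
9.10 × 10⁶ × 6.527 kg·m/s = 5.939 × 10⁷ kg·m/s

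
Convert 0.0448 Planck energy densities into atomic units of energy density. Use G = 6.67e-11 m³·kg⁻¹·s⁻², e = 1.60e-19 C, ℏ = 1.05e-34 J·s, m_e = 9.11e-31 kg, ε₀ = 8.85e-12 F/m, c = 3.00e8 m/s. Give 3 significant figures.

6.96e98

Planck energy density: u_P = c⁷/(ℏG²) = 4.68e113 J/m³
atomic unit of energy density: u_au = E_h/a₀³ = m_e⁴e¹⁰/((4πε₀)⁵ℏ⁸) = 3.01e13 J/m³
0.0448 × 4.68e113 / 3.01e13 = 6.96e98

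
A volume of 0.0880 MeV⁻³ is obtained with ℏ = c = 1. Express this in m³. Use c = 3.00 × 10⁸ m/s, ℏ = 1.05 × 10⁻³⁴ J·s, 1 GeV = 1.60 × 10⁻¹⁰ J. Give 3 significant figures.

Volume is [L]³ = [E]⁻³·(ℏc)³.
1 GeV⁻³ → (ℏc)³ × (1 GeV in J)⁻³ = 7.63 × 10⁻⁴⁸ m³.
Convert the energy scale: 0.0880 MeV⁻³ = 8.80 × 10⁷ GeV⁻³.
Result: 8.80 × 10⁷ × 7.63 × 10⁻⁴⁸ = 6.72 × 10⁻⁴⁰ m³.

6.72 × 10⁻⁴⁰ m³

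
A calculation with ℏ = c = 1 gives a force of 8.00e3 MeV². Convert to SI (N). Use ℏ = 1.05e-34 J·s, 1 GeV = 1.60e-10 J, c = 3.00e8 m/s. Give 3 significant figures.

Force is [E]/[L] = [E]²/(ℏc); restore (ℏc)⁻¹.
1 GeV² → 1/(ℏc) × (1 GeV in J)² = 8.13e5 N.
Convert the energy scale: 8.00e3 MeV² = 8.00e-3 GeV².
Result: 8.00e-3 × 8.13e5 = 6.50e3 N.

6.50e3 N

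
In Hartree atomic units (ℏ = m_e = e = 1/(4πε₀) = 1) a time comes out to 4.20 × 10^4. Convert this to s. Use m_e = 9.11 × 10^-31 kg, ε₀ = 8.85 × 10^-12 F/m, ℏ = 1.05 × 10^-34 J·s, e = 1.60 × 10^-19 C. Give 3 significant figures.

One atomic unit of time: τ_au = (4πε₀)²ℏ³/(m_e e⁴) = 2.40 × 10^-17 s.
4.20 × 10^4 × 2.40 × 10^-17 s = 1.01 × 10^-12 s

1.01 × 10^-12 s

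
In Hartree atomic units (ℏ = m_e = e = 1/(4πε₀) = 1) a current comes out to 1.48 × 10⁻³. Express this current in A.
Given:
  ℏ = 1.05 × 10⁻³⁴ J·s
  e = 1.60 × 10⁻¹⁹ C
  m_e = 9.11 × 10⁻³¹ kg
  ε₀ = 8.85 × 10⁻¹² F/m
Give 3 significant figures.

One atomic unit of electric current: I_au = e E_h/ℏ = m_e e⁵/((4πε₀)²ℏ³) = 6.67 × 10⁻³ A.
1.48 × 10⁻³ × 6.67 × 10⁻³ A = 9.87 × 10⁻⁶ A

9.87 × 10⁻⁶ A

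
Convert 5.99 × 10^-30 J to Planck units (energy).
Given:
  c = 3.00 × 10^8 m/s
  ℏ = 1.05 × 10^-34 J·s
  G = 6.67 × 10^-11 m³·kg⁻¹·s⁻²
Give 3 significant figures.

Planck energy: E_P = √(ℏc⁵/G) = 1.96 × 10^9 J.
5.99 × 10^-30 / 1.96 × 10^9 = 3.06 × 10^-39

3.06 × 10^-39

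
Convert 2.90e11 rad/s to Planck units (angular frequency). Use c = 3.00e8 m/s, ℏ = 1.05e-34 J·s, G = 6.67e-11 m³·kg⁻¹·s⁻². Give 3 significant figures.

1.56e-32

Planck angular frequency: ω_P = √(c⁵/(ℏG)) = 1.86e43 rad/s.
2.90e11 / 1.86e43 = 1.56e-32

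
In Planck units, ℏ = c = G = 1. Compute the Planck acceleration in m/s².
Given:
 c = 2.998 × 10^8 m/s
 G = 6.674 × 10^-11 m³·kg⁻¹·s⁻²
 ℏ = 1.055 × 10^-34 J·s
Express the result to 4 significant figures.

5.560 × 10^51 m/s²

The unique combination of the constants set to 1 with dimensions of acceleration is a_P = √(c⁷/(ℏG)).
  = √(3.092 × 10^103)
  = 5.560 × 10^51 m/s²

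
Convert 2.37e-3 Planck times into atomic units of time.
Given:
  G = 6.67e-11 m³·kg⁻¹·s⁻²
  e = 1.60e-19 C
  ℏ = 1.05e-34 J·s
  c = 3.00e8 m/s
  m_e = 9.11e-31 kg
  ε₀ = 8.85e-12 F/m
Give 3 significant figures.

5.31e-30

Planck time: t_P = √(ℏG/c⁵) = 5.37e-44 s
atomic unit of time: τ_au = (4πε₀)²ℏ³/(m_e e⁴) = 2.40e-17 s
2.37e-3 × 5.37e-44 / 2.40e-17 = 5.31e-30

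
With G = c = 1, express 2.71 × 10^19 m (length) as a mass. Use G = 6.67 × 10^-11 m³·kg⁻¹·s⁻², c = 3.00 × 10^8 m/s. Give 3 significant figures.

3.66 × 10^46 kg

Length → mass via c²/G.
2.71 × 10^19 m × (c²/G) = 3.66 × 10^46 kg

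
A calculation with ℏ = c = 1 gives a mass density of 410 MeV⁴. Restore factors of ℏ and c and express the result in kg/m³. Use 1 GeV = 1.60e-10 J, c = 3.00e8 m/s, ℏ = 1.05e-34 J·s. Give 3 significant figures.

9.55e10 kg/m³

Mass density is [E]/(c²[L]³) = [E]⁴/(ℏ³c⁵).
1 GeV⁴ → 1/(ℏ³c⁵) × (1 GeV in J)⁴ = 2.33e20 kg/m³.
Convert the energy scale: 410 MeV⁴ = 4.10e-10 GeV⁴.
Result: 4.10e-10 × 2.33e20 = 9.55e10 kg/m³.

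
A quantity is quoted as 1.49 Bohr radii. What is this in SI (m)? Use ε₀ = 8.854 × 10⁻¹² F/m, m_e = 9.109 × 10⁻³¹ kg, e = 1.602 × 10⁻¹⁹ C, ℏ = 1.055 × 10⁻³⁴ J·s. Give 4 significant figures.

7.893 × 10⁻¹¹ m

One Bohr radius: a₀ = 4πε₀ℏ²/(m_e e²) = 5.297 × 10⁻¹¹ m.
1.49 × 5.297 × 10⁻¹¹ m = 7.893 × 10⁻¹¹ m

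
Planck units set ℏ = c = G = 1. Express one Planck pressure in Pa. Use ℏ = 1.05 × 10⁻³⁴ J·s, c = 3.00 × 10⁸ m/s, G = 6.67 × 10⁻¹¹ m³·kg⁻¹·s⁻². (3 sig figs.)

4.68 × 10¹¹³ Pa

Dimensional analysis gives p_P = c⁷/(ℏG²).
  = 2.19 × 10⁵⁹ / 4.67 × 10⁻⁵⁵
  = 4.68 × 10¹¹³ Pa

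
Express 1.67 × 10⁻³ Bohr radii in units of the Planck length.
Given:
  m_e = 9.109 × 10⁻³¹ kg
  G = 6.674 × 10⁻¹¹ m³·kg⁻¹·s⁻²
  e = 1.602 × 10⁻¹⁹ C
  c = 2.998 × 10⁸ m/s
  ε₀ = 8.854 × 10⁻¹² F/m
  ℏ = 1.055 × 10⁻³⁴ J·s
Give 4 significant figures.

5.473 × 10²¹

Bohr radius: a₀ = 4πε₀ℏ²/(m_e e²) = 5.297 × 10⁻¹¹ m
Planck length: ℓ_P = √(ℏG/c³) = 1.616 × 10⁻³⁵ m
1.67 × 10⁻³ × 5.297 × 10⁻¹¹ / 1.616 × 10⁻³⁵ = 5.473 × 10²¹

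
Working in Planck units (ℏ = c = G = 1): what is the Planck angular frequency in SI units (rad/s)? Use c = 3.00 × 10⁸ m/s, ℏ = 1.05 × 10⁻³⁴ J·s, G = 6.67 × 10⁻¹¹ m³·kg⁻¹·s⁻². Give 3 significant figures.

1.86 × 10⁴³ rad/s

From ℏ = c = G = 1 the angular frequency scale is ω_P = √(c⁵/(ℏG)).
  = √(3.47 × 10⁸⁶)
  = 1.86 × 10⁴³ rad/s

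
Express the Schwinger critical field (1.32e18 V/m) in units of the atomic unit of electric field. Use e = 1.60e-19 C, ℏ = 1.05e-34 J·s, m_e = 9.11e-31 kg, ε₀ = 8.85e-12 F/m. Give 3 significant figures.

2.54e6

atomic unit of electric field: E_au = E_h/(e a₀) = m_e²e⁵/((4πε₀)³ℏ⁴) = 5.20e11 V/m.
1.32e18 / 5.20e11 = 2.54e6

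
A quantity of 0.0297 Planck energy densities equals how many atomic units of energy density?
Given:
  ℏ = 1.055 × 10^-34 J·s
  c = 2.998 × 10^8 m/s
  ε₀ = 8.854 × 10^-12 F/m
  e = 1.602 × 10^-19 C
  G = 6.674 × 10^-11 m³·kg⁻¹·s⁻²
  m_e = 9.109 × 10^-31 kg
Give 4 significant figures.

4.697 × 10^98

Planck energy density: u_P = c⁷/(ℏG²) = 4.632 × 10^113 J/m³
atomic unit of energy density: u_au = E_h/a₀³ = m_e⁴e¹⁰/((4πε₀)⁵ℏ⁸) = 2.929 × 10^13 J/m³
0.0297 × 4.632 × 10^113 / 2.929 × 10^13 = 4.697 × 10^98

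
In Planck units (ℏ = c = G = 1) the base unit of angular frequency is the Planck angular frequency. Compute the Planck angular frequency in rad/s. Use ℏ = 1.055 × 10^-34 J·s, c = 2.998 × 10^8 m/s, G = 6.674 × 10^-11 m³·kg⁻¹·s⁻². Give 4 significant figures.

1.855 × 10^43 rad/s

ω_P = √(c⁵/(ℏG))
  = √(3.440 × 10^86)
  = 1.855 × 10^43 rad/s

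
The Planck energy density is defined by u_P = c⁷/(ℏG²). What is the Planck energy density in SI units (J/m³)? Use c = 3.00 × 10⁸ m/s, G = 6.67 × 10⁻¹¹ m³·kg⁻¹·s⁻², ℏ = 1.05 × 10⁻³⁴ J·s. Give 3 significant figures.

4.68 × 10¹¹³ J/m³

u_P = c⁷/(ℏG²)
  = 2.19 × 10⁵⁹ / 4.67 × 10⁻⁵⁵
  = 4.68 × 10¹¹³ J/m³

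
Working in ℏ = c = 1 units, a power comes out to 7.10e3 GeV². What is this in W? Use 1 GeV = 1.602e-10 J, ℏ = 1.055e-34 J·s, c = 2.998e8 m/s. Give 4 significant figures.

1.727e18 W

Power is [E]/[T] = [E]²/ℏ.
1 GeV² → 1/ℏ × (1 GeV in J)² = 2.433e14 W.
Result: 7.10e3 × 2.433e14 = 1.727e18 W.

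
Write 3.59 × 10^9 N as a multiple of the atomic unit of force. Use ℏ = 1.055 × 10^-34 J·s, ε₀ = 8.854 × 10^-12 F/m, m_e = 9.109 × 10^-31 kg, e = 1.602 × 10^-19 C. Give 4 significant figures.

atomic unit of force: F_au = E_h/a₀ = m_e²e⁶/((4πε₀)³ℏ⁴) = 8.220 × 10^-8 N.
3.59 × 10^9 / 8.220 × 10^-8 = 4.368 × 10^16

4.368 × 10^16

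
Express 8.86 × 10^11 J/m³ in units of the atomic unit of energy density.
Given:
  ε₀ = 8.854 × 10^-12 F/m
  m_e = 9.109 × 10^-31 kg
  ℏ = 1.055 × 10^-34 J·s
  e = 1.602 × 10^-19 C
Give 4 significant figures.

atomic unit of energy density: u_au = E_h/a₀³ = m_e⁴e¹⁰/((4πε₀)⁵ℏ⁸) = 2.929 × 10^13 J/m³.
8.86 × 10^11 / 2.929 × 10^13 = 0.03025

0.03025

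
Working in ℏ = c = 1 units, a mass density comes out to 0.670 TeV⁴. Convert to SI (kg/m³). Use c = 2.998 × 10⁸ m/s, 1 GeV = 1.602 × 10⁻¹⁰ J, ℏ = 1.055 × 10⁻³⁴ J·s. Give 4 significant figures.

Mass density is [E]/(c²[L]³) = [E]⁴/(ℏ³c⁵).
1 GeV⁴ → 1/(ℏ³c⁵) × (1 GeV in J)⁴ = 2.316 × 10²⁰ kg/m³.
Convert the energy scale: 0.670 TeV⁴ = 6.70 × 10¹¹ GeV⁴.
Result: 6.70 × 10¹¹ × 2.316 × 10²⁰ = 1.552 × 10³² kg/m³.

1.552 × 10³² kg/m³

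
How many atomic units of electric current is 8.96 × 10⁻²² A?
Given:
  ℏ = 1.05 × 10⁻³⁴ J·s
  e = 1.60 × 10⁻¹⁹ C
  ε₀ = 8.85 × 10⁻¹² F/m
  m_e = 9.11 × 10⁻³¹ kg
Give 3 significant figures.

1.34 × 10⁻¹⁹

atomic unit of electric current: I_au = e E_h/ℏ = m_e e⁵/((4πε₀)²ℏ³) = 6.67 × 10⁻³ A.
8.96 × 10⁻²² / 6.67 × 10⁻³ = 1.34 × 10⁻¹⁹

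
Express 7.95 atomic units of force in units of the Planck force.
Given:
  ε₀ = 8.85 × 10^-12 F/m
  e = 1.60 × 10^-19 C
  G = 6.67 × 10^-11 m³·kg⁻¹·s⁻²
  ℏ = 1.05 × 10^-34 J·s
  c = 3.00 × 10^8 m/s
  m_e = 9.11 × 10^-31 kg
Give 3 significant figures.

5.45 × 10^-51

atomic unit of force: F_au = E_h/a₀ = m_e²e⁶/((4πε₀)³ℏ⁴) = 8.33 × 10^-8 N
Planck force: F_P = c⁴/G = 1.21 × 10^44 N
7.95 × 8.33 × 10^-8 / 1.21 × 10^44 = 5.45 × 10^-51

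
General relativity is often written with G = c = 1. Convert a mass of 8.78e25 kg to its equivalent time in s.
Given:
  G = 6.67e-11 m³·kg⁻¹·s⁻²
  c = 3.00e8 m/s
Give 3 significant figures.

2.17e-10 s

Mass → time via G/c³.
8.78e25 kg × (G/c³) = 2.17e-10 s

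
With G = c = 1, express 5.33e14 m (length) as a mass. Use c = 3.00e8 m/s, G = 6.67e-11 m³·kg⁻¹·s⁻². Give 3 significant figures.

Length → mass via c²/G.
5.33e14 m × (c²/G) = 7.19e41 kg

7.19e41 kg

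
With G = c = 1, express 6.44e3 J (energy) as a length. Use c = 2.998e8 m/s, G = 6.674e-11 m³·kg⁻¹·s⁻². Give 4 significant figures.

Energy → length via G/c⁴.
6.44e3 J × (G/c⁴) = 5.320e-41 m

5.320e-41 m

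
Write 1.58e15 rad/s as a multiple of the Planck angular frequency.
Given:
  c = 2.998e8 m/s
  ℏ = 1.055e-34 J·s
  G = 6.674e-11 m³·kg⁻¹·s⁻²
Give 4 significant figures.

8.519e-29

Planck angular frequency: ω_P = √(c⁵/(ℏG)) = 1.855e43 rad/s.
1.58e15 / 1.855e43 = 8.519e-29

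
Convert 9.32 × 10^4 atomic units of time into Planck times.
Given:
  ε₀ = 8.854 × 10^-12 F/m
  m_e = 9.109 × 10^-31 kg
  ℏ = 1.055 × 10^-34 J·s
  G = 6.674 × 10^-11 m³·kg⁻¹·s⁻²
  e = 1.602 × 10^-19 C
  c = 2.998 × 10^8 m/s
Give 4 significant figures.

4.188 × 10^31

atomic unit of time: τ_au = (4πε₀)²ℏ³/(m_e e⁴) = 2.423 × 10^-17 s
Planck time: t_P = √(ℏG/c⁵) = 5.392 × 10^-44 s
9.32 × 10^4 × 2.423 × 10^-17 / 5.392 × 10^-44 = 4.188 × 10^31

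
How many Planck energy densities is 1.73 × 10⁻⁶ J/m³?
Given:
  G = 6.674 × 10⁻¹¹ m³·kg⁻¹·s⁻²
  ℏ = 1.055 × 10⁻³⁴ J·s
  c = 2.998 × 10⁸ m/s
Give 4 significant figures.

3.735 × 10⁻¹²⁰

Planck energy density: u_P = c⁷/(ℏG²) = 4.632 × 10¹¹³ J/m³.
1.73 × 10⁻⁶ / 4.632 × 10¹¹³ = 3.735 × 10⁻¹²⁰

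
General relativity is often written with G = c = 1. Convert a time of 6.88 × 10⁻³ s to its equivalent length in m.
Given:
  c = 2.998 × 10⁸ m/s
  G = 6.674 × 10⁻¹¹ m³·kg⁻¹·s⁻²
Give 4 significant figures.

2.063 × 10⁶ m

Time → length via c.
6.88 × 10⁻³ s × (c) = 2.063 × 10⁶ m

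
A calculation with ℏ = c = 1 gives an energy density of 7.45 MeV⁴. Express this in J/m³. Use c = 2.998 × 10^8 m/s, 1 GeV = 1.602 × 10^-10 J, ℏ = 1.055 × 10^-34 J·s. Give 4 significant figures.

[E]/[L]³ = [E]⁴/(ℏc)³; restore (ℏc)⁻³.
1 GeV⁴ → 1/(ℏc)³ × (1 GeV in J)⁴ = 2.082 × 10^37 J/m³.
Convert the energy scale: 7.45 MeV⁴ = 7.45 × 10^-12 GeV⁴.
Result: 7.45 × 10^-12 × 2.082 × 10^37 = 1.551 × 10^26 J/m³.

1.551 × 10^26 J/m³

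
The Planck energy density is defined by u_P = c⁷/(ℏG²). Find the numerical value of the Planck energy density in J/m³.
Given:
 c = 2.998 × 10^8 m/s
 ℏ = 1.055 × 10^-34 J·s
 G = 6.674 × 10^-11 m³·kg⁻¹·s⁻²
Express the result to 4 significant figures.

4.632 × 10^113 J/m³

u_P = c⁷/(ℏG²)
  = 2.177 × 10^59 / 4.699 × 10^-55
  = 4.632 × 10^113 J/m³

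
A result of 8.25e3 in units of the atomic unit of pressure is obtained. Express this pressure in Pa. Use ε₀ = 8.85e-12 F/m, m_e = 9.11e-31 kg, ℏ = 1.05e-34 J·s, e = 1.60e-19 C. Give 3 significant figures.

2.49e17 Pa

One atomic unit of pressure: P_au = E_h/a₀³ = m_e⁴e¹⁰/((4πε₀)⁵ℏ⁸) = 3.01e13 Pa.
8.25e3 × 3.01e13 Pa = 2.49e17 Pa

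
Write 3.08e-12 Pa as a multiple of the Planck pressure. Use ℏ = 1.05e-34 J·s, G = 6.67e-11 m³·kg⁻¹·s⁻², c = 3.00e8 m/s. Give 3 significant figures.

Planck pressure: p_P = c⁷/(ℏG²) = 4.68e113 Pa.
3.08e-12 / 4.68e113 = 6.58e-126

6.58e-126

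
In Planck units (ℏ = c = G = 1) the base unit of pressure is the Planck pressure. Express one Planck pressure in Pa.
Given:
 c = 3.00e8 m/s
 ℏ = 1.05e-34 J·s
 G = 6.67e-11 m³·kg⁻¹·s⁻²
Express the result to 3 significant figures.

p_P = c⁷/(ℏG²)
  = 2.19e59 / 4.67e-55
  = 4.68e113 Pa

4.68e113 Pa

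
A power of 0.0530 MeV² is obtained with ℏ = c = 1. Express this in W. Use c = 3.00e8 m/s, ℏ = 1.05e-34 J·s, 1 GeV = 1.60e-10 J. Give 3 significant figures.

Power is [E]/[T] = [E]²/ℏ.
1 GeV² → 1/ℏ × (1 GeV in J)² = 2.44e14 W.
Convert the energy scale: 0.0530 MeV² = 5.30e-8 GeV².
Result: 5.30e-8 × 2.44e14 = 1.29e7 W.

1.29e7 W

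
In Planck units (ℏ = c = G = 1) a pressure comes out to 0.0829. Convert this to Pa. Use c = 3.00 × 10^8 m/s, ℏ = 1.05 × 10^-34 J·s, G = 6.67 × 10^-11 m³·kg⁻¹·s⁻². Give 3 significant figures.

3.88 × 10^112 Pa

One Planck pressure: p_P = c⁷/(ℏG²) = 4.68 × 10^113 Pa.
0.0829 × 4.68 × 10^113 Pa = 3.88 × 10^112 Pa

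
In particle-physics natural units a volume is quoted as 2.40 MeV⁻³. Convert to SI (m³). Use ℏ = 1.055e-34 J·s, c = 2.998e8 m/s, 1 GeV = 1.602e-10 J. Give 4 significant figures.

1.847e-38 m³

Volume is [L]³ = [E]⁻³·(ℏc)³.
1 GeV⁻³ → (ℏc)³ × (1 GeV in J)⁻³ = 7.696e-48 m³.
Convert the energy scale: 2.40 MeV⁻³ = 2.40e9 GeV⁻³.
Result: 2.40e9 × 7.696e-48 = 1.847e-38 m³.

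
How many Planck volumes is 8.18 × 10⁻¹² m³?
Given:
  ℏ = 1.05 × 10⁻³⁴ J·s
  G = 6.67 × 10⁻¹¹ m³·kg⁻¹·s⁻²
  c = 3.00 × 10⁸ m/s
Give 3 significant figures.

1.96 × 10⁹³

Planck volume: V_P = (ℏG/c³)^(3/2) = 4.18 × 10⁻¹⁰⁵ m³.
8.18 × 10⁻¹² / 4.18 × 10⁻¹⁰⁵ = 1.96 × 10⁹³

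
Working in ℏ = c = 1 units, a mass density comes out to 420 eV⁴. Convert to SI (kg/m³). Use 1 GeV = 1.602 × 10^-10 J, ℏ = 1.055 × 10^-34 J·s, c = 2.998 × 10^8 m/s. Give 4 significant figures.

Mass density is [E]/(c²[L]³) = [E]⁴/(ℏ³c⁵).
1 GeV⁴ → 1/(ℏ³c⁵) × (1 GeV in J)⁴ = 2.316 × 10^20 kg/m³.
Convert the energy scale: 420 eV⁴ = 4.20 × 10^-34 GeV⁴.
Result: 4.20 × 10^-34 × 2.316 × 10^20 = 9.727 × 10^-14 kg/m³.

9.727 × 10^-14 kg/m³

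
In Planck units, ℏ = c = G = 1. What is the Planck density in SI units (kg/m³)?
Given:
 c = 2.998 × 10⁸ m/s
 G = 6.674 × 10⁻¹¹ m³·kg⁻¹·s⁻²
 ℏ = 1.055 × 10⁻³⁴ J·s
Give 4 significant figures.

From ℏ = c = G = 1 the density scale is ρ_P = c⁵/(ℏG²).
  = 2.422 × 10⁴² / 4.699 × 10⁻⁵⁵
  = 5.154 × 10⁹⁶ kg/m³

5.154 × 10⁹⁶ kg/m³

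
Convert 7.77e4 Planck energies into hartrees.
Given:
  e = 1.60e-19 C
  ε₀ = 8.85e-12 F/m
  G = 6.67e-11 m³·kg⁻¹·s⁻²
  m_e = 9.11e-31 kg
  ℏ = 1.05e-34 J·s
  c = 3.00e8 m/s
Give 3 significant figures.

Planck energy: E_P = √(ℏc⁵/G) = 1.96e9 J
hartree: E_h = m_e e⁴/(4πε₀ℏ)² = 4.38e-18 J
7.77e4 × 1.96e9 / 4.38e-18 = 3.47e31

3.47e31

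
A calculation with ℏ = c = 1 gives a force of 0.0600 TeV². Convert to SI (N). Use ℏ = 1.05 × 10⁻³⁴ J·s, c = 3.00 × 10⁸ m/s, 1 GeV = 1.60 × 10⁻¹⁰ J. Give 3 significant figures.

Force is [E]/[L] = [E]²/(ℏc); restore (ℏc)⁻¹.
1 GeV² → 1/(ℏc) × (1 GeV in J)² = 8.13 × 10⁵ N.
Convert the energy scale: 0.0600 TeV² = 6.00 × 10⁴ GeV².
Result: 6.00 × 10⁴ × 8.13 × 10⁵ = 4.88 × 10¹⁰ N.

4.88 × 10¹⁰ N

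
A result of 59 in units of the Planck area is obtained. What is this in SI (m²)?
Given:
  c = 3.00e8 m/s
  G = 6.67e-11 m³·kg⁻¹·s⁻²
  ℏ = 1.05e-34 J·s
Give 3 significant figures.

1.53e-68 m²

One Planck area: A_P = ℏG/c³ = 2.59e-70 m².
59 × 2.59e-70 m² = 1.53e-68 m²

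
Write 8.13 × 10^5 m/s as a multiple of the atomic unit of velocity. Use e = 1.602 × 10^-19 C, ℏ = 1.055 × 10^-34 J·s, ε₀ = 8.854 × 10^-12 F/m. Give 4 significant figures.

atomic unit of velocity: v_au = e²/(4πε₀ℏ) = 2.186 × 10^6 m/s.
8.13 × 10^5 / 2.186 × 10^6 = 0.3718

0.3718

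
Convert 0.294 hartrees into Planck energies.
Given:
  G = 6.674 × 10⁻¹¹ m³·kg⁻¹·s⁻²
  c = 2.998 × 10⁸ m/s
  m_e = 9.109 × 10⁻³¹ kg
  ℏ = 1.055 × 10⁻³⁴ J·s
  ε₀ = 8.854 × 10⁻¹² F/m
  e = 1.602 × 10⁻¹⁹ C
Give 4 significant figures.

hartree: E_h = m_e e⁴/(4πε₀ℏ)² = 4.354 × 10⁻¹⁸ J
Planck energy: E_P = √(ℏc⁵/G) = 1.957 × 10⁹ J
0.294 × 4.354 × 10⁻¹⁸ / 1.957 × 10⁹ = 6.543 × 10⁻²⁸

6.543 × 10⁻²⁸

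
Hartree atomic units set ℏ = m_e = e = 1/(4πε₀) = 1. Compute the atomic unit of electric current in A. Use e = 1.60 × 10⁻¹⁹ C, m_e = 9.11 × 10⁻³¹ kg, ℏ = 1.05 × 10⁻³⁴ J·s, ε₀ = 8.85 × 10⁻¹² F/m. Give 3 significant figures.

6.67 × 10⁻³ A

The unique combination of the constants set to 1 with dimensions of current is I_au = e E_h/ℏ = m_e e⁵/((4πε₀)²ℏ³).
E_h = 4.38 × 10⁻¹⁸ J
e·E_h/ℏ = 6.67 × 10⁻³ A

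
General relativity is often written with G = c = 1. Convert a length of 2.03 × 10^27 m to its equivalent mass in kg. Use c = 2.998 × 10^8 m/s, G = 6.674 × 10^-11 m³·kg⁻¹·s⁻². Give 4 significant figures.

Length → mass via c²/G.
2.03 × 10^27 m × (c²/G) = 2.734 × 10^54 kg

2.734 × 10^54 kg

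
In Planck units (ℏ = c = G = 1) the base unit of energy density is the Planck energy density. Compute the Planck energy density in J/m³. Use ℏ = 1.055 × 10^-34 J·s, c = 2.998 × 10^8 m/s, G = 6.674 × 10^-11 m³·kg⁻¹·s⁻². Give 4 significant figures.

u_P = c⁷/(ℏG²)
  = 2.177 × 10^59 / 4.699 × 10^-55
  = 4.632 × 10^113 J/m³

4.632 × 10^113 J/m³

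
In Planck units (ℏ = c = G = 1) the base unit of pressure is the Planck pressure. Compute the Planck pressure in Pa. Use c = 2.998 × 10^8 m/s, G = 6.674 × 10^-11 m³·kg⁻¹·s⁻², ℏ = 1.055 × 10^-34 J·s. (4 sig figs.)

p_P = c⁷/(ℏG²)
  = 2.177 × 10^59 / 4.699 × 10^-55
  = 4.632 × 10^113 Pa

4.632 × 10^113 Pa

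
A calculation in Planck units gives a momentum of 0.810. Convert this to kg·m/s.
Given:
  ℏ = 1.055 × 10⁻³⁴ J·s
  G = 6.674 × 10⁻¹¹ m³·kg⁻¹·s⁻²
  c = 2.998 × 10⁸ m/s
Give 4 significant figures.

One Planck momentum: p_P = √(ℏc³/G) = 6.527 kg·m/s.
0.810 × 6.527 kg·m/s = 5.286 kg·m/s

5.286 kg·m/s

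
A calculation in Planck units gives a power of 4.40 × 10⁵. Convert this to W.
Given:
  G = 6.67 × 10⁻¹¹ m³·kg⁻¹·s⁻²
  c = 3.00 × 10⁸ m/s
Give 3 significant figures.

One Planck power: P_P = c⁵/G = 3.64 × 10⁵² W.
4.40 × 10⁵ × 3.64 × 10⁵² W = 1.60 × 10⁵⁸ W

1.60 × 10⁵⁸ W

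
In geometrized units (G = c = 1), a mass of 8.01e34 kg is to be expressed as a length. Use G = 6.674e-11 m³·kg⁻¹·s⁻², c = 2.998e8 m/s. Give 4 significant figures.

5.948e7 m

In G = c = 1 units mass has dimensions of length; the conversion factor is G/c².
8.01e34 kg × (G/c²) = 5.948e7 m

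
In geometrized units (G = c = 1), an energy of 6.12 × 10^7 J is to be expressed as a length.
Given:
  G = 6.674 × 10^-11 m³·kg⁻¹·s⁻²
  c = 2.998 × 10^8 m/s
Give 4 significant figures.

5.056 × 10^-37 m

Energy → length via G/c⁴.
6.12 × 10^7 J × (G/c⁴) = 5.056 × 10^-37 m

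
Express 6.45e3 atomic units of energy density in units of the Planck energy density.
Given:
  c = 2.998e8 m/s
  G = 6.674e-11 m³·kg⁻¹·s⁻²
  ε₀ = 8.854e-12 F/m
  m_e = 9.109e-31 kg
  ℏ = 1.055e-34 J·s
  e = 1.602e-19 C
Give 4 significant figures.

4.079e-97

atomic unit of energy density: u_au = E_h/a₀³ = m_e⁴e¹⁰/((4πε₀)⁵ℏ⁸) = 2.929e13 J/m³
Planck energy density: u_P = c⁷/(ℏG²) = 4.632e113 J/m³
6.45e3 × 2.929e13 / 4.632e113 = 4.079e-97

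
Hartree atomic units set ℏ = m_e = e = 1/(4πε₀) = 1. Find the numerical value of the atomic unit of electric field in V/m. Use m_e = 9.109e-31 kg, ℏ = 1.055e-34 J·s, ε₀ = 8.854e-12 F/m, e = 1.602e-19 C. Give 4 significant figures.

From ℏ = m_e = e = 1/(4πε₀) = 1 the electric field scale is E_au = E_h/(e a₀) = m_e²e⁵/((4πε₀)³ℏ⁴).
E_h = 4.354e-18 J
a₀ = 5.297e-11 m
E_h/(e·a₀) = 5.131e11 V/m

5.131e11 V/m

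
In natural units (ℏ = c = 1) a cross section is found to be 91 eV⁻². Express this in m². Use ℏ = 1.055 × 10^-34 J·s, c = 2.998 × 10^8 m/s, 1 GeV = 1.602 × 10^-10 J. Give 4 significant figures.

Area is [L]² = [E]⁻²·(ℏc)²; restore (ℏc)².
1 GeV⁻² → (ℏc)² × (1 GeV in J)⁻² = 3.898 × 10^-32 m².
Convert the energy scale: 91 eV⁻² = 9.10 × 10^19 GeV⁻².
Result: 9.10 × 10^19 × 3.898 × 10^-32 = 3.547 × 10^-12 m².

3.547 × 10^-12 m²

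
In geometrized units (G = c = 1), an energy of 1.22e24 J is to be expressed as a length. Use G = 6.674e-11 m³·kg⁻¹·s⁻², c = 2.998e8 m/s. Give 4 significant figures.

1.008e-20 m

Energy → length via G/c⁴.
1.22e24 J × (G/c⁴) = 1.008e-20 m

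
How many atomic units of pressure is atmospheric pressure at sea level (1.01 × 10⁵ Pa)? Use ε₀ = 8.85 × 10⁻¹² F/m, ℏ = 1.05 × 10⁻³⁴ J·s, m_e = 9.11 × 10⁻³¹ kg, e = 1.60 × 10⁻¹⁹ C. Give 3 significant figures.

3.35 × 10⁻⁹

atomic unit of pressure: P_au = E_h/a₀³ = m_e⁴e¹⁰/((4πε₀)⁵ℏ⁸) = 3.01 × 10¹³ Pa.
1.01 × 10⁵ / 3.01 × 10¹³ = 3.35 × 10⁻⁹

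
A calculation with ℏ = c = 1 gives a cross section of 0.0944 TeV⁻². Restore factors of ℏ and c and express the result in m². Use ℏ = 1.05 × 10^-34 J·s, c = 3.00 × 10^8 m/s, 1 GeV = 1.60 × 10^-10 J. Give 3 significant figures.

3.66 × 10^-39 m²

Area is [L]² = [E]⁻²·(ℏc)²; restore (ℏc)².
1 GeV⁻² → (ℏc)² × (1 GeV in J)⁻² = 3.88 × 10^-32 m².
Convert the energy scale: 0.0944 TeV⁻² = 9.44 × 10^-8 GeV⁻².
Result: 9.44 × 10^-8 × 3.88 × 10^-32 = 3.66 × 10^-39 m².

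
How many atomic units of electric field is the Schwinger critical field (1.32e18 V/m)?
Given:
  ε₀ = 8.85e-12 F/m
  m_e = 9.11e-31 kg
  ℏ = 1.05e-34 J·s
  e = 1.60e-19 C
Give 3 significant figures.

atomic unit of electric field: E_au = E_h/(e a₀) = m_e²e⁵/((4πε₀)³ℏ⁴) = 5.20e11 V/m.
1.32e18 / 5.20e11 = 2.54e6

2.54e6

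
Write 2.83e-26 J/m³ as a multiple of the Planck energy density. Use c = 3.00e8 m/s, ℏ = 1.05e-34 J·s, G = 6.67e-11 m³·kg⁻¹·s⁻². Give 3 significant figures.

6.04e-140

Planck energy density: u_P = c⁷/(ℏG²) = 4.68e113 J/m³.
2.83e-26 / 4.68e113 = 6.04e-140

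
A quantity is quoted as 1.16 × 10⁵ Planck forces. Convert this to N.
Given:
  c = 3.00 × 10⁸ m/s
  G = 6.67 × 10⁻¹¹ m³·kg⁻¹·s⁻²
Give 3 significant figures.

1.41 × 10⁴⁹ N

One Planck force: F_P = c⁴/G = 1.21 × 10⁴⁴ N.
1.16 × 10⁵ × 1.21 × 10⁴⁴ N = 1.41 × 10⁴⁹ N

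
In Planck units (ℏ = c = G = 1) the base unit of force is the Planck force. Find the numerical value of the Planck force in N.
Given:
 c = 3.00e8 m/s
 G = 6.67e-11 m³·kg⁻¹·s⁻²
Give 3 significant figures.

F_P = c⁴/G
  = 8.10e33 / 6.67e-11
  = 1.21e44 N

1.21e44 N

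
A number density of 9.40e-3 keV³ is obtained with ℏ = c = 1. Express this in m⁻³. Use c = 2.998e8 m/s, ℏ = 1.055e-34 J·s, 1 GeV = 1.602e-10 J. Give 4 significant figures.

1.221e27 m⁻³

Number density is [L]⁻³ = [E]³/(ℏc)³.
1 GeV³ → 1/(ℏc)³ × (1 GeV in J)³ = 1.299e47 m⁻³.
Convert the energy scale: 9.40e-3 keV³ = 9.40e-21 GeV³.
Result: 9.40e-21 × 1.299e47 = 1.221e27 m⁻³.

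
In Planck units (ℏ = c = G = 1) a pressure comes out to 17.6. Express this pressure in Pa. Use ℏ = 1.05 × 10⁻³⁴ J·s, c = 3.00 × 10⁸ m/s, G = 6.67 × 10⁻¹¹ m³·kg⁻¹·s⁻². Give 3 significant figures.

One Planck pressure: p_P = c⁷/(ℏG²) = 4.68 × 10¹¹³ Pa.
17.6 × 4.68 × 10¹¹³ Pa = 8.24 × 10¹¹⁴ Pa

8.24 × 10¹¹⁴ Pa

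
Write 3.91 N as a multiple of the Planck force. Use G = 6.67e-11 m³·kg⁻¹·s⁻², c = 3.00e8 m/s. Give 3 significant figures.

3.22e-44

Planck force: F_P = c⁴/G = 1.21e44 N.
3.91 / 1.21e44 = 3.22e-44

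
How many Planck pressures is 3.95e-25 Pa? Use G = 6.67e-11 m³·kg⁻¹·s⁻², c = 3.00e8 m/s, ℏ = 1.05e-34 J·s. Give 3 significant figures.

8.44e-139

Planck pressure: p_P = c⁷/(ℏG²) = 4.68e113 Pa.
3.95e-25 / 4.68e113 = 8.44e-139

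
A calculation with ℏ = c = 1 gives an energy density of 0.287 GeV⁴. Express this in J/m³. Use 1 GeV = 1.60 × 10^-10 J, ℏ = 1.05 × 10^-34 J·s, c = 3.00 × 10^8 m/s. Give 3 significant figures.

6.02 × 10^36 J/m³

[E]/[L]³ = [E]⁴/(ℏc)³; restore (ℏc)⁻³.
1 GeV⁴ → 1/(ℏc)³ × (1 GeV in J)⁴ = 2.10 × 10^37 J/m³.
Result: 0.287 × 2.10 × 10^37 = 6.02 × 10^36 J/m³.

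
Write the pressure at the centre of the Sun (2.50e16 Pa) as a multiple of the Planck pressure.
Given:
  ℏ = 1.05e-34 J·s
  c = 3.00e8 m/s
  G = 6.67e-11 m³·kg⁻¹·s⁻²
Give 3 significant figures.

5.34e-98

Planck pressure: p_P = c⁷/(ℏG²) = 4.68e113 Pa.
2.50e16 / 4.68e113 = 5.34e-98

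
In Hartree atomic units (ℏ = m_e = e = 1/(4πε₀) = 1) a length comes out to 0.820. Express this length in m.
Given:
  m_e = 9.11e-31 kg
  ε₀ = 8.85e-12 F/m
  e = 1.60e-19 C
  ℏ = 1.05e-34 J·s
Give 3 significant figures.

One Bohr radius: a₀ = 4πε₀ℏ²/(m_e e²) = 5.26e-11 m.
0.820 × 5.26e-11 m = 4.31e-11 m

4.31e-11 m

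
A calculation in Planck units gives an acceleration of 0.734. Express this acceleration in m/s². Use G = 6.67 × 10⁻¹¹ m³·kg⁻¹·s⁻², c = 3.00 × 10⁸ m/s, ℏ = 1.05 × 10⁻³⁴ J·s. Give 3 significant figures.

4.10 × 10⁵¹ m/s²

One Planck acceleration: a_P = √(c⁷/(ℏG)) = 5.59 × 10⁵¹ m/s².
0.734 × 5.59 × 10⁵¹ m/s² = 4.10 × 10⁵¹ m/s²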